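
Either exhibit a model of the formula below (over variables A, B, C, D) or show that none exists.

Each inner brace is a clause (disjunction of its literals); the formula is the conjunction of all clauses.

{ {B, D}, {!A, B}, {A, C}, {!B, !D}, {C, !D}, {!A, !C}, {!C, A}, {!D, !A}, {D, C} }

UNSATISFIABLE

Branch on B: set B = true.
Unit clause (!D) forces D = false.
Unit clause (C) forces C = true.
Unit clause (!A) forces A = false.
That conflicts with the unit clause (A).
So B must be the other value — set B = false.
Unit clause (D) forces D = true.
Unit clause (!A) forces A = false.
Unit clause (C) forces C = true.
That conflicts with the unit clause (!C).
Neither B = true nor B = false works.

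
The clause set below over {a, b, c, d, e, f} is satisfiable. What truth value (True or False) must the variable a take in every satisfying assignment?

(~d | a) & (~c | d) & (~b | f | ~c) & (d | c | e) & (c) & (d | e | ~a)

Suppose a = 0.
The clause (~d) is unit, so d = 0.
The clause (~c) is unit, so c = 0.
But (c) is also a unit clause — contradiction.
So every satisfying assignment has a = True.

True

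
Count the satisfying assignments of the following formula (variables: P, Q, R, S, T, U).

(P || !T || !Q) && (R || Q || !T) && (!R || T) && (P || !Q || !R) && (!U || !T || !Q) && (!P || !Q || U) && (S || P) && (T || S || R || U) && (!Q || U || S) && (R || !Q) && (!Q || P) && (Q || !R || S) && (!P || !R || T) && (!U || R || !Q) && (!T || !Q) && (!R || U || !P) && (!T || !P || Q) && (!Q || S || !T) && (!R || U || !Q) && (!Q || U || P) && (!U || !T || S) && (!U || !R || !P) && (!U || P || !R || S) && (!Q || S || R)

7

There are 2^6 = 64 truth assignments over (P, Q, R, S, T, U).
Split on Q. With Q = true, the clauses containing Q are satisfied and !Q drops from the rest; 0 of the 2^5 = 32 assignments to the other variables satisfy what remains.
With Q = false, by the same count on the reduced clause set, 7 assignments work.
(One model: P=F, Q=F, R=F, S=T, T=F, U=F.)
Total: 0 + 7 = 7.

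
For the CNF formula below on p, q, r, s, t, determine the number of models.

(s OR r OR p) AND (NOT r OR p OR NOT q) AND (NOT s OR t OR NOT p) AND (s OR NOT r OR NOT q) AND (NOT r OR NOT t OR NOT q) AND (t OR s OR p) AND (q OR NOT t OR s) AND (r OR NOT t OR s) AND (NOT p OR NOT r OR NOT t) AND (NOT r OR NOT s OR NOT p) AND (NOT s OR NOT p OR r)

9

There are 2^5 = 32 truth assignments over (p, q, r, s, t).
Split on s. With s = true, the clauses containing s are satisfied and NOT s drops from the rest; 6 of the 2^4 = 16 assignments to the other variables satisfy what remains.
With s = false, by the same count on the reduced clause set, 3 assignments work.
(One model: p=F, q=F, r=F, s=T, t=F.)
Total: 6 + 3 = 9.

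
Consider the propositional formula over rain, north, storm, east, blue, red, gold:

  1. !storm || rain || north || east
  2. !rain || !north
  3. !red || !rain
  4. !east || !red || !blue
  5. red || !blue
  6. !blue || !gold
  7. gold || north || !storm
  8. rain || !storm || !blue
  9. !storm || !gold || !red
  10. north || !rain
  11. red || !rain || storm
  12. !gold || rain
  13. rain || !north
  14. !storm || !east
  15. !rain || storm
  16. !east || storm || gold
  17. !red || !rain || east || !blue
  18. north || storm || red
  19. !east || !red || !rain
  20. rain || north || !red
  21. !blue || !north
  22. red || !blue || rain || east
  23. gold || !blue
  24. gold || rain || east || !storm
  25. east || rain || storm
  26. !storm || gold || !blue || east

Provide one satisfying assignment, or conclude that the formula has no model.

UNSATISFIABLE

Branch on rain: set rain = false.
From the singleton clause (!gold), gold = false.
From the singleton clause (!north), north = false.
From the singleton clause (!storm), storm = false.
From the singleton clause (!east), east = false.
That conflicts with the unit clause (east).
So rain must be the other value — set rain = true.
From the singleton clause (!north), north = false.
That conflicts with the unit clause (north).
Both values of rain lead to a conflict.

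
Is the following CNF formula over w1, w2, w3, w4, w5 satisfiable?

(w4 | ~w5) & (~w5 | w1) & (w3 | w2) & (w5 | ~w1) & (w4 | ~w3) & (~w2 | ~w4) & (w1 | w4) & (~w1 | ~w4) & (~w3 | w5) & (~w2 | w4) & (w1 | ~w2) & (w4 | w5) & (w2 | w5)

Branch on w4: set w4 = 1.
The clause (~w2) is unit, so w2 = 0.
The clause (w3) is unit, so w3 = 1.
The clause (~w1) is unit, so w1 = 0.
The clause (~w5) is unit, so w5 = 0.
Now (w5) is unsatisfied and unit — conflict.
Undo w4 and try w4 = 0.
The clause (~w5) is unit, so w5 = 0.
Now (w5) is unsatisfied and unit — conflict.
Neither w4 = 1 nor w4 = 0 works.
No assignment satisfies every clause.

Unsatisfiable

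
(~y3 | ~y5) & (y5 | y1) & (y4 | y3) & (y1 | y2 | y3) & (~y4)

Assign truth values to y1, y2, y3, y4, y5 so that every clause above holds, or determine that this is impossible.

y1 ↦ 1, y2 ↦ 1, y3 ↦ 1, y4 ↦ 0, y5 ↦ 0

(~y4) alone gives y4 = 0.
(y3) alone gives y3 = 1.
(~y5) alone gives y5 = 0.
(y1) alone gives y1 = 1.
No clause remains; y2 is free.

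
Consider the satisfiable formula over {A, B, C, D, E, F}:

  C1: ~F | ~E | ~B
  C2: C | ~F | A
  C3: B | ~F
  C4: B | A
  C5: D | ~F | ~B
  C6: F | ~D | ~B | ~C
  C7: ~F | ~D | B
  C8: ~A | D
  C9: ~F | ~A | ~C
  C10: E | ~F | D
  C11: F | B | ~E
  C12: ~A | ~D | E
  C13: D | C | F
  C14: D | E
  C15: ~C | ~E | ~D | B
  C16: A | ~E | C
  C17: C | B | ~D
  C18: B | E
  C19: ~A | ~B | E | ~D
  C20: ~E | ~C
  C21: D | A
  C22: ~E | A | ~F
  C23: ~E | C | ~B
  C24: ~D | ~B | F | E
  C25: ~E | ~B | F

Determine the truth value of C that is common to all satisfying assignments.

True

Suppose C = 0.
Suppose F = 0.
Unit clause (D) forces D = 1.
Unit clause (B) forces B = 1.
Unit clause (~E) forces E = 0.
Now (E) is unsatisfied and unit — conflict.
Backtrack on F: now try F = 1.
Unit clause (A) forces A = 1.
Unit clause (B) forces B = 1.
Unit clause (~E) forces E = 0.
Unit clause (D) forces D = 1.
Now (~D) is unsatisfied and unit — conflict.
Neither F = 1 nor F = 0 works.
So every satisfying assignment has C = True.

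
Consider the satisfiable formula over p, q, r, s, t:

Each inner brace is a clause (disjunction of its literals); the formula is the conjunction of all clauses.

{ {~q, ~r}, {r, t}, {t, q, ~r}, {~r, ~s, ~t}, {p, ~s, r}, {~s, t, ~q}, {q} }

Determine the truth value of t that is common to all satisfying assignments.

Suppose t = 0.
The clause (r) is unit, so r = 1.
The clause (~q) is unit, so q = 0.
Now (q) is unsatisfied and unit — conflict.
So every satisfying assignment has t = True.

True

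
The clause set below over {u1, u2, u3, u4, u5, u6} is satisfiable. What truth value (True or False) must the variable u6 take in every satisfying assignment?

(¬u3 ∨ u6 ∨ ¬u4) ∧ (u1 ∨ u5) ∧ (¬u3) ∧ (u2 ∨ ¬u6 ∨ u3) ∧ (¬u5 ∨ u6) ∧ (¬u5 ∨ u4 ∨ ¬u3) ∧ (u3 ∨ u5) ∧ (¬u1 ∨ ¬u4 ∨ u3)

True

Suppose u6 = False.
(¬u3) alone gives u3 = False.
(¬u5) alone gives u5 = False.
Now (u5) is unsatisfied and unit — conflict.
So every satisfying assignment has u6 = True.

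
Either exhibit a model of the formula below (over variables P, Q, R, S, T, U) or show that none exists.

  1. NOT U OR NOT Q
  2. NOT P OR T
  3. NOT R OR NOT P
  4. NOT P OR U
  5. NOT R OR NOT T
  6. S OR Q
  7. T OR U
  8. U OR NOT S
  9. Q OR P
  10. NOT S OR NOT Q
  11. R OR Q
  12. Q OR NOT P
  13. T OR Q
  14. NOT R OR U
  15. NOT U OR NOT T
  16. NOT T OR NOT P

Suppose U = false.
From the singleton clause (NOT P), P = false.
From the singleton clause (T), T = true.
From the singleton clause (NOT R), R = false.
From the singleton clause (NOT S), S = false.
From the singleton clause (Q), Q = true.
This assignment satisfies each clause.

P=false; Q=true; R=false; S=false; T=true; U=false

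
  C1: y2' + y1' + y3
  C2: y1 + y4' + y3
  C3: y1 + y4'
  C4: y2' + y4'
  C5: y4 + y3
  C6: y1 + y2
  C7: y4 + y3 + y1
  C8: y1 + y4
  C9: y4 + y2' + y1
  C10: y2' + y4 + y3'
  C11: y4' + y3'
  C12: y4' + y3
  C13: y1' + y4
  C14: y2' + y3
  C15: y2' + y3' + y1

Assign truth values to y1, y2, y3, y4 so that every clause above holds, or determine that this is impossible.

UNSATISFIABLE

Case y1 = 1:
Unit clause (y4) forces y4 = 1.
Unit clause (y2') forces y2 = 0.
Unit clause (y3') forces y3 = 0.
Now (y3) is unsatisfied and unit — conflict.
So y1 must be the other value — set y1 = 0.
Unit clause (y4') forces y4 = 0.
Now (y4) is unsatisfied and unit — conflict.
Neither y1 = 1 nor y1 = 0 works.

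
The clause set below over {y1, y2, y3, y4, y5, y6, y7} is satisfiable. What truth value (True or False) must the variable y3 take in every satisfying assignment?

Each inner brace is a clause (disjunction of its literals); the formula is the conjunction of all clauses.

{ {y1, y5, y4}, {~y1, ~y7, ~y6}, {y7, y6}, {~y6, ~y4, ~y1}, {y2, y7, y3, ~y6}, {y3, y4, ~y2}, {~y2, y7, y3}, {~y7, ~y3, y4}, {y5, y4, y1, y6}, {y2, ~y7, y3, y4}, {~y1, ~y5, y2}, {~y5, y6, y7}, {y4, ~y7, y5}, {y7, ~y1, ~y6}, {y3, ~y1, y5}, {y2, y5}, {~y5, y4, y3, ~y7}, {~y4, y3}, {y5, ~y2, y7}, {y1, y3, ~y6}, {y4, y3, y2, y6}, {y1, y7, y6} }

Suppose y3 = 0.
(~y4) alone gives y4 = 0.
(~y2) alone gives y2 = 0.
(~y7) alone gives y7 = 0.
(y6) alone gives y6 = 1.
That conflicts with the unit clause (~y6).
So every satisfying assignment has y3 = True.

True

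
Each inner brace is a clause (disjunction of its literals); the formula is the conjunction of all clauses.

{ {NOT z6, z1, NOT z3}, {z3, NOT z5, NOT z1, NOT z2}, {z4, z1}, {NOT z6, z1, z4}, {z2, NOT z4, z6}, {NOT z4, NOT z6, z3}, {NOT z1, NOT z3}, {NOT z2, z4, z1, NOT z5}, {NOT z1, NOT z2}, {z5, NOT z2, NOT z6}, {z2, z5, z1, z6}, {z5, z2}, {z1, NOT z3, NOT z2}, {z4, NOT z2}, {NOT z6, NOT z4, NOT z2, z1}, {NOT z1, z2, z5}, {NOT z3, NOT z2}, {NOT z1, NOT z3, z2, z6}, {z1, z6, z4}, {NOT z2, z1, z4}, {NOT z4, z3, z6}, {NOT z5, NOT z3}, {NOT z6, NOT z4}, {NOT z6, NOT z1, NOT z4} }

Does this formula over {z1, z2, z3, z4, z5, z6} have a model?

Branch on z4: set z4 = false.
Unit clause (z1) forces z1 = true.
Unit clause (NOT z3) forces z3 = false.
Unit clause (NOT z2) forces z2 = false.
Unit clause (z5) forces z5 = true.
All clauses hold; z6 can take either value.
A satisfying assignment: z1 ↦ true,  z2 ↦ false,  z3 ↦ false,  z4 ↦ false,  z5 ↦ true,  z6 ↦ true.

Yes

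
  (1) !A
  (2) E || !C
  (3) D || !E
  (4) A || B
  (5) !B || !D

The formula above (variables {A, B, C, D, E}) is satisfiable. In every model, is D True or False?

False

Suppose D = true.
The clause (!A) is unit, so A = false.
The clause (B) is unit, so B = true.
That conflicts with the unit clause (!B).
So every satisfying assignment has D = False.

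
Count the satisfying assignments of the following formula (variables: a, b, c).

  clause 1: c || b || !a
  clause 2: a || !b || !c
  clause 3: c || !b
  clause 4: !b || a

There are 2^3 = 8 truth assignments over (a, b, c).
Check each against the 4 clauses (columns in the order a, b, c):
  F F F  ✓ satisfies all
  F F T  ✓ satisfies all
  F T F  ✗ fails (c || !b)
  F T T  ✗ fails (a || !b || !c)
  T F F  ✗ fails (c || b || !a)
  T F T  ✓ satisfies all
  T T F  ✗ fails (c || !b)
  T T T  ✓ satisfies all
4 of the 8 rows are models.

4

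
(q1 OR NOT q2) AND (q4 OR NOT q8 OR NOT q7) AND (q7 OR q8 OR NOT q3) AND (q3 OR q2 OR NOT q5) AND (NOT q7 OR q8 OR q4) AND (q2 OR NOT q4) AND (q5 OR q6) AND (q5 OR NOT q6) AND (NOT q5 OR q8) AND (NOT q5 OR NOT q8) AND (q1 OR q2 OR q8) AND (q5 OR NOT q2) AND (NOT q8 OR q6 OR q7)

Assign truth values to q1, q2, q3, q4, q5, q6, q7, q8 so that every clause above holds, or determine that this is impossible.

Case q1 = true:
Case q2 = true:
The clause (q5) is unit, so q5 = true.
The clause (q8) is unit, so q8 = true.
That conflicts with the unit clause (NOT q8).
Undo q2 and try q2 = false.
The clause (NOT q4) is unit, so q4 = false.
Case q8 = false:
The clause (NOT q7) is unit, so q7 = false.
The clause (NOT q3) is unit, so q3 = false.
The clause (NOT q5) is unit, so q5 = false.
The clause (q6) is unit, so q6 = true.
That conflicts with the unit clause (NOT q6).
Undo q8 and try q8 = true.
The clause (NOT q7) is unit, so q7 = false.
The clause (NOT q5) is unit, so q5 = false.
The clause (q6) is unit, so q6 = true.
That conflicts with the unit clause (NOT q6).
Neither q8 = true nor q8 = false works.
Neither q2 = true nor q2 = false works.
Undo q1 and try q1 = false.
The clause (NOT q2) is unit, so q2 = false.
The clause (NOT q4) is unit, so q4 = false.
The clause (q8) is unit, so q8 = true.
The clause (NOT q7) is unit, so q7 = false.
The clause (NOT q5) is unit, so q5 = false.
The clause (q6) is unit, so q6 = true.
That conflicts with the unit clause (NOT q6).
Neither q1 = true nor q1 = false works.

UNSATISFIABLE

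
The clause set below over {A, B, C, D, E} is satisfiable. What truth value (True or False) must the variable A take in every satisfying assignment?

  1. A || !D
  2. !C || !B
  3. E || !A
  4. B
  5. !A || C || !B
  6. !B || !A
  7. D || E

Suppose A = true.
From the singleton clause (E), E = true.
From the singleton clause (B), B = true.
Now (!B) is unsatisfied and unit — conflict.
So every satisfying assignment has A = False.

False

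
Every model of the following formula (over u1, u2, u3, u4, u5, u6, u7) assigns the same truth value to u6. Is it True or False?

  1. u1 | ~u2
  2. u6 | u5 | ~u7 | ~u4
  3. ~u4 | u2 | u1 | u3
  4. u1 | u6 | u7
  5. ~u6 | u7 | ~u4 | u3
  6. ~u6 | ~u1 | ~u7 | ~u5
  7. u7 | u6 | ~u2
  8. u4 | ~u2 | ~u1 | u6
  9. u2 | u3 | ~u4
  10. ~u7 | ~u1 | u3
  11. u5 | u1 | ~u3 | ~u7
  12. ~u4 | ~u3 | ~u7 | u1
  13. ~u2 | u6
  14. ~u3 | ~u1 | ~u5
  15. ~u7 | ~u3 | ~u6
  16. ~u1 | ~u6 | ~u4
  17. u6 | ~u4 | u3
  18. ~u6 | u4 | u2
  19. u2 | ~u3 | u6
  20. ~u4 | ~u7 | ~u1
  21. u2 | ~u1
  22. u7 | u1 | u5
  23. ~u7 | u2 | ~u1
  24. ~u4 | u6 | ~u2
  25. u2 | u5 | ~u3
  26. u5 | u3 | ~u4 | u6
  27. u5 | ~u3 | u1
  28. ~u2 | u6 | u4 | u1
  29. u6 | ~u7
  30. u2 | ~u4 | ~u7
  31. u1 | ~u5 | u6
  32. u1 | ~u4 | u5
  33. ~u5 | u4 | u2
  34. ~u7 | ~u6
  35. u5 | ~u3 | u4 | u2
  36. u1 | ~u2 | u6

True

Suppose u6 = 0.
From the singleton clause (~u2), u2 = 0.
From the singleton clause (~u3), u3 = 0.
From the singleton clause (~u4), u4 = 0.
From the singleton clause (~u1), u1 = 0.
From the singleton clause (u7), u7 = 1.
Now (~u7) is unsatisfied and unit — conflict.
So every satisfying assignment has u6 = True.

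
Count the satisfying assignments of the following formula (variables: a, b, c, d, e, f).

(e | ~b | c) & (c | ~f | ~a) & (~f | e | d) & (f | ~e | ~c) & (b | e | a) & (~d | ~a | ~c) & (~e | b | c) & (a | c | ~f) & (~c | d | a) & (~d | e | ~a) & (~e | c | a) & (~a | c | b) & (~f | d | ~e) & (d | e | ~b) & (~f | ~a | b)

There are 2^6 = 64 truth assignments over (a, b, c, d, e, f).
Split on d. With d = 1, the clauses containing d are satisfied and ~d drops from the rest; 5 of the 2^5 = 32 assignments to the other variables satisfy what remains.
With d = 0, by the same count on the reduced clause set, 2 assignments work.
(One model: a=F, b=F, c=T, d=T, e=T, f=T.)
Total: 5 + 2 = 7.

7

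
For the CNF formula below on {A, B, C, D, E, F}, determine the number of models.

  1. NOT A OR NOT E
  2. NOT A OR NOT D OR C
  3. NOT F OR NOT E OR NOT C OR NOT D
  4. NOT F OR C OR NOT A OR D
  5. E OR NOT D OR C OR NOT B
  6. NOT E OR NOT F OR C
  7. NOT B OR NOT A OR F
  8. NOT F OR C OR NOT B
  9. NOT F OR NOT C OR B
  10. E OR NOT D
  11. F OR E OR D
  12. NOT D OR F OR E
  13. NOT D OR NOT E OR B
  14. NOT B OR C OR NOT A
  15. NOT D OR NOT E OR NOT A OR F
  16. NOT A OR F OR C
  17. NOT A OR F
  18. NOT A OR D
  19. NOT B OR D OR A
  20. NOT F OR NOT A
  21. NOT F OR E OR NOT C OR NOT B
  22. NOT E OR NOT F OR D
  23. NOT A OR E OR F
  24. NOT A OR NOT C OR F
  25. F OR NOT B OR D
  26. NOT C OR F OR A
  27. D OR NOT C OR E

There are 2^6 = 64 truth assignments over (A, B, C, D, E, F).
Split on C. With C = true, the clauses containing C are satisfied and NOT C drops from the rest; 0 of the 2^5 = 32 assignments to the other variables satisfy what remains.
With C = false, by the same count on the reduced clause set, 3 assignments work.
(One model: A=F, B=F, C=F, D=F, E=F, F=T.)
Total: 0 + 3 = 3.

3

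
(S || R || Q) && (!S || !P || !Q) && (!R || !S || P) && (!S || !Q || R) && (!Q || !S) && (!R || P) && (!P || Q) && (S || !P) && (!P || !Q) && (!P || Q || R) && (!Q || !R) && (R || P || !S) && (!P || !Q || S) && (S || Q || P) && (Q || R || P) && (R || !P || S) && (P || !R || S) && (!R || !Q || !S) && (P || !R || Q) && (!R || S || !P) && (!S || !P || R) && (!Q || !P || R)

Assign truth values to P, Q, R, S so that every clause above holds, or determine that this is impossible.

Suppose Q = true.
From the singleton clause (!S), S = false.
From the singleton clause (!P), P = false.
From the singleton clause (!R), R = false.
Every clause now holds.

P: false; Q: true; R: false; S: false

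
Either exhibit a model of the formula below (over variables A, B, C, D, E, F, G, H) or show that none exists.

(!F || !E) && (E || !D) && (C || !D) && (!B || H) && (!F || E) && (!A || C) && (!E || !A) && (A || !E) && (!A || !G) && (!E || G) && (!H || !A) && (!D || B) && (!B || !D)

A: false,  B: true,  C: false,  D: false,  E: false,  F: false,  G: true,  H: true

Suppose F = false.
Suppose E = false.
(!D) alone gives D = false.
Suppose B = true.
(H) alone gives H = true.
(!A) alone gives A = false.
No clause remains; C, G are free.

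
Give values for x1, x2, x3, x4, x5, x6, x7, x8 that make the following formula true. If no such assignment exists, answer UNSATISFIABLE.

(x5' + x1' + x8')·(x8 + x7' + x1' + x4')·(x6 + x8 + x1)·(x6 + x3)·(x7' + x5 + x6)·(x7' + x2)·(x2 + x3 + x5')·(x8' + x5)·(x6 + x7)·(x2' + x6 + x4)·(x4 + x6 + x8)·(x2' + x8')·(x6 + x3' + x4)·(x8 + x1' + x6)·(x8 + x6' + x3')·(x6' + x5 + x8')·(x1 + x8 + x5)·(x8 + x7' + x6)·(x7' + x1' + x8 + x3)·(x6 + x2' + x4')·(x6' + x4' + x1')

x1: 0, x2: 1, x3: 0, x4: 0, x5: 1, x6: 1, x7: 1, x8: 0

Try x6 = 1.
Try x7 = 1.
From the singleton clause (x2), x2 = 1.
From the singleton clause (x8'), x8 = 0.
From the singleton clause (x3'), x3 = 0.
From the singleton clause (x1'), x1 = 0.
From the singleton clause (x5), x5 = 1.
Every clause is now satisfied; x4 is unconstrained.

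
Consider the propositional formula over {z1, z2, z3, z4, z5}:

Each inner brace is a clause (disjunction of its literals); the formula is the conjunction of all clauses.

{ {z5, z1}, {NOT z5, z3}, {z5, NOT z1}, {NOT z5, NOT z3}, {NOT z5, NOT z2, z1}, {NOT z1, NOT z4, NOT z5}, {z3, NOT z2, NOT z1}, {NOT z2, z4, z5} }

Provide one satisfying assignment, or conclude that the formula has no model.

Try z5 = true.
(z3) alone gives z3 = true.
Now (NOT z3) is unsatisfied and unit — conflict.
So z5 must be the other value — set z5 = false.
(z1) alone gives z1 = true.
Now (NOT z1) is unsatisfied and unit — conflict.
Neither z5 = true nor z5 = false works.

UNSATISFIABLE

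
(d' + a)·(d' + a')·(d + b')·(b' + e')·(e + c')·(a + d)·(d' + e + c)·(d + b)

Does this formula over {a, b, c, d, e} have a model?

No, unsatisfiable

Case d = 0:
The clause (b') is unit, so b = 0.
That conflicts with the unit clause (b).
So d must be the other value — set d = 1.
The clause (a) is unit, so a = 1.
That conflicts with the unit clause (a').
Neither d = 1 nor d = 0 works.
No assignment satisfies every clause.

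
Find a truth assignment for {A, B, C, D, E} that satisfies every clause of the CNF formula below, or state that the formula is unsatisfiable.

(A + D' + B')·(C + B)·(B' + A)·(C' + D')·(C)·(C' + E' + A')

A=0, B=0, C=1, D=0, E=0

The clause (C) is unit, so C = 1.
The clause (D') is unit, so D = 0.
Case B = 0:
Case E = 0:
Every clause is now satisfied; A is unconstrained.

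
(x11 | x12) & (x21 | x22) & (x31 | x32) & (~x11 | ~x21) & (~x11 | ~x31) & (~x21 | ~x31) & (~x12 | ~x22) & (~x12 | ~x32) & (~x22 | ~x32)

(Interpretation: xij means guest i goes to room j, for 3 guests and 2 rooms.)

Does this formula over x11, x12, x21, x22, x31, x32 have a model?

Suppose x11 = 1.
The clause (~x21) is unit, so x21 = 0.
The clause (x22) is unit, so x22 = 1.
The clause (~x31) is unit, so x31 = 0.
The clause (x32) is unit, so x32 = 1.
That conflicts with the unit clause (~x32).
Backtrack on x11: now try x11 = 0.
The clause (x12) is unit, so x12 = 1.
The clause (~x22) is unit, so x22 = 0.
The clause (x21) is unit, so x21 = 1.
The clause (~x31) is unit, so x31 = 0.
The clause (x32) is unit, so x32 = 1.
That conflicts with the unit clause (~x32).
Neither x11 = 1 nor x11 = 0 works.
No assignment satisfies every clause.

Unsatisfiable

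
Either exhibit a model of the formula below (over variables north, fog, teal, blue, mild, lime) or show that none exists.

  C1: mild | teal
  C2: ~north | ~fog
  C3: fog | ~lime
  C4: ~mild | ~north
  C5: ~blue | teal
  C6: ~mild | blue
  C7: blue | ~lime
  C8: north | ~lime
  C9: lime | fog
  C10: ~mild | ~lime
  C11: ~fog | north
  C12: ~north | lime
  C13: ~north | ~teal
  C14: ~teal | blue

Try mild = 1.
From the singleton clause (~north), north = 0.
From the singleton clause (blue), blue = 1.
From the singleton clause (teal), teal = 1.
From the singleton clause (~lime), lime = 0.
From the singleton clause (fog), fog = 1.
But (~fog) is also a unit clause — contradiction.
Undo mild and try mild = 0.
From the singleton clause (teal), teal = 1.
From the singleton clause (~north), north = 0.
From the singleton clause (~lime), lime = 0.
From the singleton clause (fog), fog = 1.
But (~fog) is also a unit clause — contradiction.
Neither mild = 1 nor mild = 0 works.

UNSATISFIABLE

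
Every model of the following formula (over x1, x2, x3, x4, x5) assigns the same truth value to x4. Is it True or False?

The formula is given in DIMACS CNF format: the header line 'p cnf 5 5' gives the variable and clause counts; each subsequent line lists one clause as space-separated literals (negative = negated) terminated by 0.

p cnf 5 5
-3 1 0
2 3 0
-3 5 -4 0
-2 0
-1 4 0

True

Suppose x4 = False.
From the singleton clause (¬x2), x2 = False.
From the singleton clause (x3), x3 = True.
From the singleton clause (x1), x1 = True.
Now (¬x1) is unsatisfied and unit — conflict.
So every satisfying assignment has x4 = True.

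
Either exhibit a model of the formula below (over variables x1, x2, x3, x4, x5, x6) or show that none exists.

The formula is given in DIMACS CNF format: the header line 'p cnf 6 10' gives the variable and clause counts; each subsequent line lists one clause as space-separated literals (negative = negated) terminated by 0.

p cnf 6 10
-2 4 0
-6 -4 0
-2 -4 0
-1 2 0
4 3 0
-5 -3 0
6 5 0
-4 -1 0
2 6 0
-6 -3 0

UNSATISFIABLE

Branch on x2: set x2 = False.
Unit clause (¬x1) forces x1 = False.
Unit clause (x6) forces x6 = True.
Unit clause (¬x4) forces x4 = False.
Unit clause (x3) forces x3 = True.
Now (¬x3) is unsatisfied and unit — conflict.
Backtrack on x2: now try x2 = True.
Unit clause (x4) forces x4 = True.
Now (¬x4) is unsatisfied and unit — conflict.
Both values of x2 lead to a conflict.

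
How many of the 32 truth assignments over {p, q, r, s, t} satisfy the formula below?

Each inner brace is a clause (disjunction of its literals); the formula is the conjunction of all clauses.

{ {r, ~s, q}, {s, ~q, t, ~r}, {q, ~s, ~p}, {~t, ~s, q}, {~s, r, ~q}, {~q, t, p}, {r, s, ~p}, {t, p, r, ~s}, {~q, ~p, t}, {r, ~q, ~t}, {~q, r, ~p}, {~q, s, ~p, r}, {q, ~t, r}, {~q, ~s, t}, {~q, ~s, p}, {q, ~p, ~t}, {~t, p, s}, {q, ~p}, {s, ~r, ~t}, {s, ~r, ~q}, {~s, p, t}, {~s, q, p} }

3

There are 2^5 = 32 truth assignments over (p, q, r, s, t).
Split on s. With s = 1, the clauses containing s are satisfied and ~s drops from the rest; 1 of the 2^4 = 16 assignments to the other variables satisfy what remains.
With s = 0, by the same count on the reduced clause set, 2 assignments work.
(One model: p=F, q=F, r=F, s=F, t=F.)
Total: 1 + 2 = 3.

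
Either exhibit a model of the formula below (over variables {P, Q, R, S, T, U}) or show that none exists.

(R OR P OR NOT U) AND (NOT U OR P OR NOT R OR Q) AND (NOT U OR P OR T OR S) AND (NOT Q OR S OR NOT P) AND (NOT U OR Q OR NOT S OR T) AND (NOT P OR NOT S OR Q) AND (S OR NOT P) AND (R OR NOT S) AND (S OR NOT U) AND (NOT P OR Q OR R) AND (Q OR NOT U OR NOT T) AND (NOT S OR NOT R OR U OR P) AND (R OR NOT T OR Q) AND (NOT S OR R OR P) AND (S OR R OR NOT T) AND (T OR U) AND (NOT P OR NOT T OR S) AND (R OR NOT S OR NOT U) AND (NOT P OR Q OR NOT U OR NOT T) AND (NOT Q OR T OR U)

Try S = true.
From the singleton clause (R), R = true.
Try P = true.
From the singleton clause (Q), Q = true.
Try T = false.
From the singleton clause (U), U = true.
Every clause now holds.

P=true; Q=true; R=true; S=true; T=false; U=true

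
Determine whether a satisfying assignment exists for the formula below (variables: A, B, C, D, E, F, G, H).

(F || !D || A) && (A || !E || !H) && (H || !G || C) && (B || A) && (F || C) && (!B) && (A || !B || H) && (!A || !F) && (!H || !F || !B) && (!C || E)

Unit clause (!B) forces B = false.
Unit clause (A) forces A = true.
Unit clause (!F) forces F = false.
Unit clause (C) forces C = true.
Unit clause (E) forces E = true.
No clause remains; D, G, H are free.
A satisfying assignment: A ↦ true,  B ↦ false,  C ↦ true,  D ↦ false,  E ↦ true,  F ↦ false,  G ↦ true,  H ↦ false.

Yes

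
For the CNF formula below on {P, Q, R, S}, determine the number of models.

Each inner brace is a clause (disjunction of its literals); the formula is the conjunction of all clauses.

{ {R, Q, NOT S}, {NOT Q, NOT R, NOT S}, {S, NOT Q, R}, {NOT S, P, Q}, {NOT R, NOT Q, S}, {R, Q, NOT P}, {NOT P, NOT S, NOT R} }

5

There are 2^4 = 16 truth assignments over (P, Q, R, S).
Check each against the 7 clauses (columns in the order P, Q, R, S):
  F F F F  ✓ satisfies all
  F F F T  ✗ fails (R OR Q OR NOT S)
  F F T F  ✓ satisfies all
  F F T T  ✗ fails (NOT S OR P OR Q)
  F T F F  ✗ fails (S OR NOT Q OR R)
  F T F T  ✓ satisfies all
  F T T F  ✗ fails (NOT R OR NOT Q OR S)
  F T T T  ✗ fails (NOT Q OR NOT R OR NOT S)
  T F F F  ✗ fails (R OR Q OR NOT P)
  T F F T  ✗ fails (R OR Q OR NOT S)
  T F T F  ✓ satisfies all
  T F T T  ✗ fails (NOT P OR NOT S OR NOT R)
  T T F F  ✗ fails (S OR NOT Q OR R)
  T T F T  ✓ satisfies all
  T T T F  ✗ fails (NOT R OR NOT Q OR S)
  T T T T  ✗ fails (NOT Q OR NOT R OR NOT S)
5 of the 16 rows are models.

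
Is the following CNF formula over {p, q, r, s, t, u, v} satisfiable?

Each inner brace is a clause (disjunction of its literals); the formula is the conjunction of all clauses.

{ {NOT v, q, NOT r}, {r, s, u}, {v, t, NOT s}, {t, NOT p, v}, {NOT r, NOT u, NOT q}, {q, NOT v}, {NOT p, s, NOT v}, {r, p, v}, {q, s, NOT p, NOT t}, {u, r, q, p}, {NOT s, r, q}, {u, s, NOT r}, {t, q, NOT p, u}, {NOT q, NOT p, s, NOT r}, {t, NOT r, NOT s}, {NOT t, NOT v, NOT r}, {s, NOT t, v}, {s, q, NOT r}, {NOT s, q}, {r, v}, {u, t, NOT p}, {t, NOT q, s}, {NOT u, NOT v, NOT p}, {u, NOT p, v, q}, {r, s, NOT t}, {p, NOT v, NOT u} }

Satisfiable

Try q = true.
Try r = true.
Unit clause (NOT u) forces u = false.
Unit clause (s) forces s = true.
Unit clause (t) forces t = true.
Unit clause (NOT v) forces v = false.
Every clause is now satisfied; p is unconstrained.
A satisfying assignment: p=true, q=true, r=true, s=true, t=true, u=false, v=false.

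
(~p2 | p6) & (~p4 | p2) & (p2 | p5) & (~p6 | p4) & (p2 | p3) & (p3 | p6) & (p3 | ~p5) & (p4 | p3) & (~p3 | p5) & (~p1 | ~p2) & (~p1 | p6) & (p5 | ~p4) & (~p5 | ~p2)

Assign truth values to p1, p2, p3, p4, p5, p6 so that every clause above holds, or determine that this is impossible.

Suppose p2 = 0.
(~p4) alone gives p4 = 0.
(p5) alone gives p5 = 1.
(~p6) alone gives p6 = 0.
(p3) alone gives p3 = 1.
(~p1) alone gives p1 = 0.
All clauses are satisfied.

p1=0,  p2=0,  p3=1,  p4=0,  p5=1,  p6=0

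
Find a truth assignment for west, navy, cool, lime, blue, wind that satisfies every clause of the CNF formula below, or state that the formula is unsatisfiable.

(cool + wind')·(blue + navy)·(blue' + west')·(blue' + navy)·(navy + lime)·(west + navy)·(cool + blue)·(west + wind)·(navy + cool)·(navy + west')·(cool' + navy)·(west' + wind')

Suppose cool = 1.
(navy) alone gives navy = 1.
Suppose blue = 0.
Suppose west = 0.
(wind) alone gives wind = 1.
No clause remains; lime is free.

west ↦ 0, navy ↦ 1, cool ↦ 1, lime ↦ 1, blue ↦ 0, wind ↦ 1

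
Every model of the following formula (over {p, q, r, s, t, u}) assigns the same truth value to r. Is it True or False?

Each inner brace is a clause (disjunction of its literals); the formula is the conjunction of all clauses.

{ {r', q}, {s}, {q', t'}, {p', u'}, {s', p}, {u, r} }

True

Suppose r = 0.
Unit clause (s) forces s = 1.
Unit clause (p) forces p = 1.
Unit clause (u') forces u = 0.
That conflicts with the unit clause (u).
So every satisfying assignment has r = True.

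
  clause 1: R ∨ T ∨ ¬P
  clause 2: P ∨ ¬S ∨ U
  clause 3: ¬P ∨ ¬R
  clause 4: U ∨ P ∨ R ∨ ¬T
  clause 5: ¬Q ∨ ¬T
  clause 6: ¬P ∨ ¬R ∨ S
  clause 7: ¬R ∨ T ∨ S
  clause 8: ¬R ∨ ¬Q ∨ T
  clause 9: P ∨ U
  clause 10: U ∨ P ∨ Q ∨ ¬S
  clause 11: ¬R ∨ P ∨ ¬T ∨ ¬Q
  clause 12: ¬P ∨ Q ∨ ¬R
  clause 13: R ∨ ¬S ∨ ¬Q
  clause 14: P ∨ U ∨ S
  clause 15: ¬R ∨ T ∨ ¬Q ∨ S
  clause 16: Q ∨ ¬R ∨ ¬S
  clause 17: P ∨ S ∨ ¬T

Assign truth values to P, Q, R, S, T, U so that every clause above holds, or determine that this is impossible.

Try P = False.
Unit clause (U) forces U = True.
Try Q = False.
Try R = False.
Try S = False.
Unit clause (¬T) forces T = False.
Every clause now holds.

P ↦ False, Q ↦ False, R ↦ False, S ↦ False, T ↦ False, U ↦ True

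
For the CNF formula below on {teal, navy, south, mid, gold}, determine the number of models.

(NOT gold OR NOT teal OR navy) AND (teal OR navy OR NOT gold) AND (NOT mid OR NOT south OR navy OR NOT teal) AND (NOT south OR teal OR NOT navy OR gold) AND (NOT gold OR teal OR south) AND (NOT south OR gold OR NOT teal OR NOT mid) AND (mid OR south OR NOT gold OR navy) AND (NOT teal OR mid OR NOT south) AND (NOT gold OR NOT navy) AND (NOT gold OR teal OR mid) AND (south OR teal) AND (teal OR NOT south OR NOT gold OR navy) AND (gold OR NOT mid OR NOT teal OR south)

4

There are 2^5 = 32 truth assignments over (teal, navy, south, mid, gold).
Split on gold. With gold = true, the clauses containing gold are satisfied and NOT gold drops from the rest; 0 of the 2^4 = 16 assignments to the other variables satisfy what remains.
With gold = false, by the same count on the reduced clause set, 4 assignments work.
Total: 0 + 4 = 4.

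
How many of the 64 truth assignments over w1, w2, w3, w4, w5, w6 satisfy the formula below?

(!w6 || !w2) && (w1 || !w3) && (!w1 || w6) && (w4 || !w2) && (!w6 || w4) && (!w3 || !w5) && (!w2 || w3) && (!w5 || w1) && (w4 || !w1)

There are 2^6 = 64 truth assignments over (w1, w2, w3, w4, w5, w6).
Split on w2. With w2 = true, the clauses containing w2 are satisfied and !w2 drops from the rest; 0 of the 2^5 = 32 assignments to the other variables satisfy what remains.
With w2 = false, by the same count on the reduced clause set, 6 assignments work.
Total: 0 + 6 = 6.

6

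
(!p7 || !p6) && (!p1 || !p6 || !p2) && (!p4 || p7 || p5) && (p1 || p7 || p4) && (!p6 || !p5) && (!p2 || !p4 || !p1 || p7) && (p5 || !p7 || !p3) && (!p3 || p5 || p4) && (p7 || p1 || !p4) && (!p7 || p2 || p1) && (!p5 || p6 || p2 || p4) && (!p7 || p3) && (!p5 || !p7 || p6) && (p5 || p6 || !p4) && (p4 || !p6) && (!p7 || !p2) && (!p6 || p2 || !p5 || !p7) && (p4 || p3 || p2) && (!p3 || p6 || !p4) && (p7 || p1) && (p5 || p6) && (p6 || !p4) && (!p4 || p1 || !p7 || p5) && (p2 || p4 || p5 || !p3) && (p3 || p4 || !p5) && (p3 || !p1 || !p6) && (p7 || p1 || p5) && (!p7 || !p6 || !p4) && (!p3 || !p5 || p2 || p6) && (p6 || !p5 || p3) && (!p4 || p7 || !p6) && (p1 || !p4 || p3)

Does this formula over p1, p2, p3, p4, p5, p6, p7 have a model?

Case p7 = false:
From the singleton clause (p1), p1 = true.
Case p6 = false:
From the singleton clause (p5), p5 = true.
From the singleton clause (!p4), p4 = false.
From the singleton clause (p2), p2 = true.
From the singleton clause (p3), p3 = true.
All clauses are satisfied.
A satisfying assignment: p1: true, p2: true, p3: true, p4: false, p5: true, p6: false, p7: false.

Satisfiable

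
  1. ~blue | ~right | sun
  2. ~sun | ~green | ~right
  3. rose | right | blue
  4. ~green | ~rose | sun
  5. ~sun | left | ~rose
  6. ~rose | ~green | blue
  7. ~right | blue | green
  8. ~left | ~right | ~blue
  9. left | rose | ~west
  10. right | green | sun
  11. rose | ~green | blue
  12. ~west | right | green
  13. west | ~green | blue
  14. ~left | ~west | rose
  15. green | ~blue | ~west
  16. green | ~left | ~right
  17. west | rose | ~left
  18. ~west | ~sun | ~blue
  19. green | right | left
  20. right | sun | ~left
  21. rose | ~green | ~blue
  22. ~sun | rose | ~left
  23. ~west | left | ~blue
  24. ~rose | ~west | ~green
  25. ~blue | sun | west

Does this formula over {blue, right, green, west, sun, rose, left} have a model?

Suppose blue = 1.
Suppose right = 1.
(sun) alone gives sun = 1.
(~green) alone gives green = 0.
(~left) alone gives left = 0.
(~rose) alone gives rose = 0.
(~west) alone gives west = 0.
Every clause now holds.
A satisfying assignment: blue ↦ 1,  right ↦ 1,  green ↦ 0,  west ↦ 0,  sun ↦ 1,  rose ↦ 0,  left ↦ 0.

Satisfiable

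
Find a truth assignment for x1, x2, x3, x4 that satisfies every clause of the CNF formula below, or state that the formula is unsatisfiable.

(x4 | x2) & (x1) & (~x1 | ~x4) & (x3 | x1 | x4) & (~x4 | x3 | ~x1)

Unit clause (x1) forces x1 = 1.
Unit clause (~x4) forces x4 = 0.
Unit clause (x2) forces x2 = 1.
No clause remains; x3 is free.

x1: 1, x2: 1, x3: 0, x4: 0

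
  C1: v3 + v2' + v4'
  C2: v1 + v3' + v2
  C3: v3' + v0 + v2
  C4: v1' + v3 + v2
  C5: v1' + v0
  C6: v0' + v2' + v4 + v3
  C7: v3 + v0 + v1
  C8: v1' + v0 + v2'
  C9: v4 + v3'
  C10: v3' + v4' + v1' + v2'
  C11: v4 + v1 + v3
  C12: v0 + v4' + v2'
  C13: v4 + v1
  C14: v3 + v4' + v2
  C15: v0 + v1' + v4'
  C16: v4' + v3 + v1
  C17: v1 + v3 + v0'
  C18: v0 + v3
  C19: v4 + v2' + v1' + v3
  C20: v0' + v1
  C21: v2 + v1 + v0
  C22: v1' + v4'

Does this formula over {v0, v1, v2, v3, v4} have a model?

Try v1 = 0.
From the singleton clause (v4), v4 = 1.
From the singleton clause (v3), v3 = 1.
From the singleton clause (v2), v2 = 1.
From the singleton clause (v0), v0 = 1.
That conflicts with the unit clause (v0').
That branch fails; take v1 = 1 instead.
From the singleton clause (v0), v0 = 1.
From the singleton clause (v4'), v4 = 0.
From the singleton clause (v3'), v3 = 0.
From the singleton clause (v2), v2 = 1.
That conflicts with the unit clause (v2').
Either choice for v1 ends in contradiction.
No assignment satisfies every clause.

Unsatisfiable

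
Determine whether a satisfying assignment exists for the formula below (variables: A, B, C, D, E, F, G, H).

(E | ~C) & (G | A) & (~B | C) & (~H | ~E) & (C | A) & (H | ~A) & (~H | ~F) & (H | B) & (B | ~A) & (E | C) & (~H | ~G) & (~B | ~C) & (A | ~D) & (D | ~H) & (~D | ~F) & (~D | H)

Branch on E: set E = 1.
From the singleton clause (~H), H = 0.
From the singleton clause (~A), A = 0.
From the singleton clause (G), G = 1.
From the singleton clause (C), C = 1.
From the singleton clause (B), B = 1.
Now (~B) is unsatisfied and unit — conflict.
Undo E and try E = 0.
From the singleton clause (~C), C = 0.
Now (C) is unsatisfied and unit — conflict.
Both values of E lead to a conflict.
No assignment satisfies every clause.

No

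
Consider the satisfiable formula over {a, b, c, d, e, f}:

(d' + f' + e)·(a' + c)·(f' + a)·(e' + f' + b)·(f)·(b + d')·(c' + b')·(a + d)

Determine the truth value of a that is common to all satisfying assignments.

True

Suppose a = 0.
From the singleton clause (f'), f = 0.
That conflicts with the unit clause (f).
So every satisfying assignment has a = True.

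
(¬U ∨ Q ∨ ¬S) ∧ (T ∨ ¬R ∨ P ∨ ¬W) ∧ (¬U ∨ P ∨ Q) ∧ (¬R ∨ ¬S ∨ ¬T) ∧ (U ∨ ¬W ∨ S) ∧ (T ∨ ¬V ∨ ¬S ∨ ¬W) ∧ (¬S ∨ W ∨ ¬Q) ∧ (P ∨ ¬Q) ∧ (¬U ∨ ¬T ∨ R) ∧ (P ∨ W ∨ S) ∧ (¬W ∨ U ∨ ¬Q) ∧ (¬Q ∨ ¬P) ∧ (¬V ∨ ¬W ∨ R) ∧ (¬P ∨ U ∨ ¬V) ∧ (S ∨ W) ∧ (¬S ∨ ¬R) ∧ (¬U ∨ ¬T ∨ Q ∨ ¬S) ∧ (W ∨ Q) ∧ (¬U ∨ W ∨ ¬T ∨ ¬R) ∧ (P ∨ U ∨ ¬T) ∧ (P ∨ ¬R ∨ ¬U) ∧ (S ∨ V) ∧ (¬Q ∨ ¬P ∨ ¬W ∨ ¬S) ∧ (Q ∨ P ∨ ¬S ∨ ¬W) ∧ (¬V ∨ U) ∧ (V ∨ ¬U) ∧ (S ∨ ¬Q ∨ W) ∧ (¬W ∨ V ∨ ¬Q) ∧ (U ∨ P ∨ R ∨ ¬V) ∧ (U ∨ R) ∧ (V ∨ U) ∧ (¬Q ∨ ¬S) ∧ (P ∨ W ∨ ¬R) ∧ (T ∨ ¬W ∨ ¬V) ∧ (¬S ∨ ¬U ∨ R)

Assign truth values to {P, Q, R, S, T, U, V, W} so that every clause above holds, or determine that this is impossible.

P ↦ True; Q ↦ False; R ↦ True; S ↦ False; T ↦ True; U ↦ True; V ↦ True; W ↦ True

Branch on P: set P = True.
The clause (¬Q) is unit, so Q = False.
The clause (W) is unit, so W = True.
Branch on U: set U = True.
The clause (¬S) is unit, so S = False.
The clause (V) is unit, so V = True.
The clause (R) is unit, so R = True.
The clause (T) is unit, so T = True.
All clauses are satisfied.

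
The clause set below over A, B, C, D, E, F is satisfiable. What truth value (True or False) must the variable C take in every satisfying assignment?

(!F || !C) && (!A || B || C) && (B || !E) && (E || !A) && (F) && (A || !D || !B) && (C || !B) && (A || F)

Suppose C = true.
From the singleton clause (!F), F = false.
That conflicts with the unit clause (F).
So every satisfying assignment has C = False.

False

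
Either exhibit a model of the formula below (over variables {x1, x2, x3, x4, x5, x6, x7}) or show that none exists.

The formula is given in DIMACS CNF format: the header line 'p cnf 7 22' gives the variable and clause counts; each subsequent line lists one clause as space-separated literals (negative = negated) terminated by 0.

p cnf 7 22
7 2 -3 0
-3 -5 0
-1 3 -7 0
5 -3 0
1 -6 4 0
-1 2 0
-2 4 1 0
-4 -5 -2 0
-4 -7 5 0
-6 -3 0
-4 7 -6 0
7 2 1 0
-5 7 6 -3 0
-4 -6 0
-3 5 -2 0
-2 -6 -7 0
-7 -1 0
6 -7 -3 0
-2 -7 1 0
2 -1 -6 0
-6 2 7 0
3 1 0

x1: True,  x2: True,  x3: False,  x4: False,  x5: True,  x6: False,  x7: False

Try x3 = False.
The clause (x1) is unit, so x1 = True.
The clause (¬x7) is unit, so x7 = False.
The clause (x2) is unit, so x2 = True.
Try x4 = False.
All clauses hold; x5, x6 can take either value.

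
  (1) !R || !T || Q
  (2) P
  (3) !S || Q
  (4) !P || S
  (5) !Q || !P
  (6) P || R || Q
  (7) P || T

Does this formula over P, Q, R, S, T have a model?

No

From the singleton clause (P), P = true.
From the singleton clause (S), S = true.
From the singleton clause (Q), Q = true.
That conflicts with the unit clause (!Q).
No assignment satisfies every clause.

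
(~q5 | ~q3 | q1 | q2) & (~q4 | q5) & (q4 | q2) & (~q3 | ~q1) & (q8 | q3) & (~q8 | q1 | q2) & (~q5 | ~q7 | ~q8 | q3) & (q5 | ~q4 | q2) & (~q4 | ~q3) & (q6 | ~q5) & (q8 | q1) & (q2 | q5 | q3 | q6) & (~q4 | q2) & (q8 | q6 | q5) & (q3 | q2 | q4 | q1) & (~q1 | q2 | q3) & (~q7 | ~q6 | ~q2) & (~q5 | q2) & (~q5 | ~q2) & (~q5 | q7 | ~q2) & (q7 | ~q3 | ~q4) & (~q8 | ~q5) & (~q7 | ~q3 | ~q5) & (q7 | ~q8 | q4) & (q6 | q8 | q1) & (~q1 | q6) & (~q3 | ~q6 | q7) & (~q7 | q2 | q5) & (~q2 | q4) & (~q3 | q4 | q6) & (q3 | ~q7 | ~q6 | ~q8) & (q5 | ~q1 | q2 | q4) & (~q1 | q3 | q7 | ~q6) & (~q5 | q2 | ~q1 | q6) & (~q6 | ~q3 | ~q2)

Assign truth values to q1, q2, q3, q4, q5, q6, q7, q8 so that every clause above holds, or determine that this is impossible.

Try q4 = 0.
(q2) alone gives q2 = 1.
Now (~q2) is unsatisfied and unit — conflict.
So q4 must be the other value — set q4 = 1.
(q5) alone gives q5 = 1.
(~q3) alone gives q3 = 0.
(q8) alone gives q8 = 1.
Now (~q8) is unsatisfied and unit — conflict.
Both values of q4 lead to a conflict.

UNSATISFIABLE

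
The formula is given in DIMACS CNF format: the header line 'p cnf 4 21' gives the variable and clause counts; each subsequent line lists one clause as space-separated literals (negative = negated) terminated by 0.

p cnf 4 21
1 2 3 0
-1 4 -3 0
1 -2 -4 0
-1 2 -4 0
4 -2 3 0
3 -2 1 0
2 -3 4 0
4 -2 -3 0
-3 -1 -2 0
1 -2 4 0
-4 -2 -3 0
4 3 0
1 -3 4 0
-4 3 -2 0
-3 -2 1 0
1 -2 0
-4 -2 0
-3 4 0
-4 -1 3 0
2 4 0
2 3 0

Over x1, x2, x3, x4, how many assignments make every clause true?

There are 2^4 = 16 truth assignments over (x1, x2, x3, x4).
Check each against the 21 clauses (columns in the order x1, x2, x3, x4):
  F F F F  ✗ fails (x1 ∨ x2 ∨ x3)
  F F F T  ✗ fails (x1 ∨ x2 ∨ x3)
  F F T F  ✗ fails (x2 ∨ ¬x3 ∨ x4)
  F F T T  ✓ satisfies all
  F T F F  ✗ fails (x4 ∨ ¬x2 ∨ x3)
  F T F T  ✗ fails (x1 ∨ ¬x2 ∨ ¬x4)
  F T T F  ✗ fails (x4 ∨ ¬x2 ∨ ¬x3)
  F T T T  ✗ fails (x1 ∨ ¬x2 ∨ ¬x4)
  T F F F  ✗ fails (x4 ∨ x3)
  T F F T  ✗ fails (¬x1 ∨ x2 ∨ ¬x4)
  T F T F  ✗ fails (¬x1 ∨ x4 ∨ ¬x3)
  T F T T  ✗ fails (¬x1 ∨ x2 ∨ ¬x4)
  T T F F  ✗ fails (x4 ∨ ¬x2 ∨ x3)
  T T F T  ✗ fails (¬x4 ∨ x3 ∨ ¬x2)
  T T T F  ✗ fails (¬x1 ∨ x4 ∨ ¬x3)
  T T T T  ✗ fails (¬x3 ∨ ¬x1 ∨ ¬x2)
1 of the 16 rows is a model.

1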